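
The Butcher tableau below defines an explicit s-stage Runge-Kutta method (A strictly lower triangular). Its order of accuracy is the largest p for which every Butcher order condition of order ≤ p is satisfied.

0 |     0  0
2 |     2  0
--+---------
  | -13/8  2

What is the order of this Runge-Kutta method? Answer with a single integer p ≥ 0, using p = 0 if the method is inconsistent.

0

b = (-13/8, 2)
c = (0, 2)
Σ b_i: (-13/8)·1 + 2·1 = 3/8 ≠ 1 ⇒ order 0.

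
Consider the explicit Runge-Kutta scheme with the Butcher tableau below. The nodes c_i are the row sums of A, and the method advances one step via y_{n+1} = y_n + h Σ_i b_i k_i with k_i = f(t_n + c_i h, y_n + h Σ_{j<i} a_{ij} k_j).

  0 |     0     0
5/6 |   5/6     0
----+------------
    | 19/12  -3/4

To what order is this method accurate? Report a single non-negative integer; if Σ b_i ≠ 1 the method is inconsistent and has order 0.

0

b = (19/12, -3/4)
c = (0, 5/6)
Σ b_i: 19/12·1 + (-3/4)·1 = 5/6 ≠ 1 ⇒ order 0.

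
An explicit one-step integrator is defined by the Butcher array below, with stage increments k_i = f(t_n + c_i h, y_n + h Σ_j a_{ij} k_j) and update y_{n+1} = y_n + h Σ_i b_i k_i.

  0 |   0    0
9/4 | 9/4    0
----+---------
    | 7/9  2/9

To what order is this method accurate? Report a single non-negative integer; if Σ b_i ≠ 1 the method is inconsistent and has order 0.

b = (7/9, 2/9)
c = (0, 9/4)
Σ b_i: 7/9·1 + 2/9·1 = 1 ✓
b·c: 2/9·9/4 = 1/2 ✓; 2 stages ⇒ order 2.

2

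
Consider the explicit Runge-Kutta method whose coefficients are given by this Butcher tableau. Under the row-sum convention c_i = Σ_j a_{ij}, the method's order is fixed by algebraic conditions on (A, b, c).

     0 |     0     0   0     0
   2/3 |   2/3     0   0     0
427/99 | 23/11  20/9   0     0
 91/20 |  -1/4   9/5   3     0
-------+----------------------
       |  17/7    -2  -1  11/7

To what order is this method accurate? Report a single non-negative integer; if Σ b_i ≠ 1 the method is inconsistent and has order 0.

1

b = (17/7, -2, -1, 11/7)
c = (0, 2/3, 427/99, 91/20)
Ac = (0, 0, 40/27, 2333/165)
Σ b_i: 17/7·1 + (-2)·1 + (-1)·1 + 11/7·1 = 1 ✓
b·c: (-2)·2/3 + (-1)·427/99 + 11/7·91/20 = 2977/1980 ≠ 1/2 ⇒ order 1.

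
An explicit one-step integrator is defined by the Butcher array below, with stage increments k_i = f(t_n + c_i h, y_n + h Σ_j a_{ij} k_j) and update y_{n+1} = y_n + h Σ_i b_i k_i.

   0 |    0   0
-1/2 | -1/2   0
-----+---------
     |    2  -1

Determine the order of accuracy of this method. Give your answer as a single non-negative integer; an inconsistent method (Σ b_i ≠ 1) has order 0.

b = (2, -1)
c = (0, -1/2)
Σ b_i: 2·1 + (-1)·1 = 1 ✓
b·c: (-1)·(-1/2) = 1/2 ✓; 2 stages ⇒ order 2.

2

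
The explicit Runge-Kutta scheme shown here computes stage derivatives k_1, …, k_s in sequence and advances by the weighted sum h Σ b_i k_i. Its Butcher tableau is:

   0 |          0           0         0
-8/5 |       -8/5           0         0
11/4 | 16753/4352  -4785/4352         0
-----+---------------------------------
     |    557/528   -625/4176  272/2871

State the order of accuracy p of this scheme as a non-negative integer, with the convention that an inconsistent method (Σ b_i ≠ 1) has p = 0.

b = (557/528, -625/4176, 272/2871)
c = (0, -8/5, 11/4)
Ac = (0, 0, 957/544)
Σ b_i: 557/528·1 + (-625/4176)·1 + 272/2871·1 = 1 ✓
b·c: (-625/4176)·(-8/5) + 272/2871·11/4 = 1/2 ✓
b·c²: (-625/4176)·64/25 + 272/2871·121/16 = 1/3 ✓
b·Ac: 272/2871·957/544 = 1/6 ✓; 3 stages ⇒ order 3.

3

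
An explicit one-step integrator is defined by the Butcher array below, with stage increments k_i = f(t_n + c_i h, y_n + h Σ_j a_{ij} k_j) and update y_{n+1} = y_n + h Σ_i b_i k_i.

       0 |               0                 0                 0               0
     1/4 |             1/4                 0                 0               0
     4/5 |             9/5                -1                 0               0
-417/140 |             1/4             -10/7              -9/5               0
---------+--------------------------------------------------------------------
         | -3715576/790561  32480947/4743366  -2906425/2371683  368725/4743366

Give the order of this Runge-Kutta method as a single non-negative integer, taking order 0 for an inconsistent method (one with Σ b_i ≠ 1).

3

b = (-3715576/790561, 32480947/4743366, -2906425/2371683, 368725/4743366)
c = (0, 1/4, 4/5, -417/140)
Ac = (0, 0, -1/4, -629/350)
Σ b_i: (-3715576/790561)·1 + 32480947/4743366·1 + (-2906425/2371683)·1 + 368725/4743366·1 = 1 ✓
b·c: 32480947/4743366·1/4 + (-2906425/2371683)·4/5 + 368725/4743366·(-417/140) = 1/2 ✓
b·c²: 32480947/4743366·1/16 + (-2906425/2371683)·16/25 + 368725/4743366·173889/19600 = 1/3 ✓
b·Ac: (-2906425/2371683)·(-1/4) + 368725/4743366·(-629/350) = 1/6 ✓
b·c³: 32480947/4743366·1/64 + (-2906425/2371683)·64/125 + 368725/4743366·(-72511713/2744000) = -325664689/126489760 ≠ 1/4 ⇒ order 3.
b·(c∘Ac): (-2906425/2371683)·(-1/5) + 368725/4743366·262293/49000 = 125452993/189734640 ≠ 1/8
b·Ac²: (-2906425/2371683)·(-1/16) + 368725/4743366·(-8689/7000) = -1887799/94867320 ≠ 1/12
b·A²c: 368725/4743366·9/20 = 221235/6324488 ≠ 1/24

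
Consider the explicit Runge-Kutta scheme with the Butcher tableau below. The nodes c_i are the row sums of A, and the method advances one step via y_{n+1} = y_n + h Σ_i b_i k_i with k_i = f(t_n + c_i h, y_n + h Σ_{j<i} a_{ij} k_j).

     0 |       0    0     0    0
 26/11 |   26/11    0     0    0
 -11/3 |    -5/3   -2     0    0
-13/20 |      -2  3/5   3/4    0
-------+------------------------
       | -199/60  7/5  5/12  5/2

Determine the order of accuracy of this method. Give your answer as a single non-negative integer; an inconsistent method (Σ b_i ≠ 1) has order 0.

b = (-199/60, 7/5, 5/12, 5/2)
c = (0, 26/11, -11/3, -13/20)
Ac = (0, 0, -52/11, -293/220)
Σ b_i: (-199/60)·1 + 7/5·1 + 5/12·1 + 5/2·1 = 1 ✓
b·c: 7/5·26/11 + 5/12·(-11/3) + 5/2·(-13/20) = 619/3960 ≠ 1/2 ⇒ order 1.

1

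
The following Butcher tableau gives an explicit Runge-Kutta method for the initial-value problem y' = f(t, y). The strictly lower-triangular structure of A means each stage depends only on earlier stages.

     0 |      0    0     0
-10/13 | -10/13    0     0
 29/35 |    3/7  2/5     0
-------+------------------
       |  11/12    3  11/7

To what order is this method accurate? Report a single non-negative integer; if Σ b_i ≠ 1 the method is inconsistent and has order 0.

b = (11/12, 3, 11/7)
c = (0, -10/13, 29/35)
Ac = (0, 0, -4/13)
Σ b_i: 11/12·1 + 3·1 + 11/7·1 = 461/84 ≠ 1 ⇒ order 0.

0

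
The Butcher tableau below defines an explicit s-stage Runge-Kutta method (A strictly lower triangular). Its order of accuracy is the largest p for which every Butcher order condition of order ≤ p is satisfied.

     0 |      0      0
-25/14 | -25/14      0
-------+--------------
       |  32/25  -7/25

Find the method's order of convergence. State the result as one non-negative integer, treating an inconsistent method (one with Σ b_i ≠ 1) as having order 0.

b = (32/25, -7/25)
c = (0, -25/14)
Σ b_i: 32/25·1 + (-7/25)·1 = 1 ✓
b·c: (-7/25)·(-25/14) = 1/2 ✓; 2 stages ⇒ order 2.

2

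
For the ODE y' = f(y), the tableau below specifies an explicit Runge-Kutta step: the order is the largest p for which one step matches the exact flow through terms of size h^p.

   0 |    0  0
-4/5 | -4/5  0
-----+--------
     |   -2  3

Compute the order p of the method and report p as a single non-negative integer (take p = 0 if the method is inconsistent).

1

b = (-2, 3)
c = (0, -4/5)
Σ b_i: (-2)·1 + 3·1 = 1 ✓
b·c: 3·(-4/5) = -12/5 ≠ 1/2 ⇒ order 1.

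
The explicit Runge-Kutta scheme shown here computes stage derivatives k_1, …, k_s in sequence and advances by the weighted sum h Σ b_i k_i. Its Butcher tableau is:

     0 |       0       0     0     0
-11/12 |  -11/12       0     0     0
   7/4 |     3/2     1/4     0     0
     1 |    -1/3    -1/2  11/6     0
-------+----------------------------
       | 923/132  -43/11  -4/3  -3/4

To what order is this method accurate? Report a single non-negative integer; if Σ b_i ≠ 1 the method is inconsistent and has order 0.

2

b = (923/132, -43/11, -4/3, -3/4)
c = (0, -11/12, 7/4, 1)
Ac = (0, 0, -11/48, 11/3)
Σ b_i: 923/132·1 + (-43/11)·1 + (-4/3)·1 + (-3/4)·1 = 1 ✓
b·c: (-43/11)·(-11/12) + (-4/3)·7/4 + (-3/4)·1 = 1/2 ✓
b·c²: (-43/11)·121/144 + (-4/3)·49/16 + (-3/4)·1 = -1169/144 ≠ 1/3 ⇒ order 2.
b·Ac: (-4/3)·(-11/48) + (-3/4)·11/3 = -22/9 ≠ 1/6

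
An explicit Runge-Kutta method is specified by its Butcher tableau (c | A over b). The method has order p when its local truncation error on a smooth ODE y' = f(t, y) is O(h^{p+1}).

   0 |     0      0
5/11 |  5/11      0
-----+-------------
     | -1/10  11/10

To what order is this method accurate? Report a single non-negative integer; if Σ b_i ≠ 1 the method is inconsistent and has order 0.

2

b = (-1/10, 11/10)
c = (0, 5/11)
Σ b_i: (-1/10)·1 + 11/10·1 = 1 ✓
b·c: 11/10·5/11 = 1/2 ✓; 2 stages ⇒ order 2.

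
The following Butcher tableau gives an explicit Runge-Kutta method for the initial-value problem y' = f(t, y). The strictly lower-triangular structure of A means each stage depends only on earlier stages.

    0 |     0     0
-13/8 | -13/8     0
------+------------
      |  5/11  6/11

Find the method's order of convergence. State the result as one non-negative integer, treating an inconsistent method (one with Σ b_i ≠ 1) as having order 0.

b = (5/11, 6/11)
c = (0, -13/8)
Σ b_i: 5/11·1 + 6/11·1 = 1 ✓
b·c: 6/11·(-13/8) = -39/44 ≠ 1/2 ⇒ order 1.

1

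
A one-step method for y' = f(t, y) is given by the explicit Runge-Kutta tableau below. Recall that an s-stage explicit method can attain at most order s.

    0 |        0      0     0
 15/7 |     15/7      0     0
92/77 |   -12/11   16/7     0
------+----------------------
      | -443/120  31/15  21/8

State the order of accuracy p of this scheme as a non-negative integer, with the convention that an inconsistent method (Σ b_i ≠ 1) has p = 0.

1

b = (-443/120, 31/15, 21/8)
c = (0, 15/7, 92/77)
Ac = (0, 0, 240/49)
Σ b_i: (-443/120)·1 + 31/15·1 + 21/8·1 = 1 ✓
b·c: 31/15·15/7 + 21/8·92/77 = 1165/154 ≠ 1/2 ⇒ order 1.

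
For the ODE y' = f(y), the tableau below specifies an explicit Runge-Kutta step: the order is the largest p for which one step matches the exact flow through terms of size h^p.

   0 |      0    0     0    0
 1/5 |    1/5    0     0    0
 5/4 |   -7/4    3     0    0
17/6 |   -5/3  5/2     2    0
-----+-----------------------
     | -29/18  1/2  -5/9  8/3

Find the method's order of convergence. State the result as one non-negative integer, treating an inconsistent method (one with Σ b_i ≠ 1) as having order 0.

b = (-29/18, 1/2, -5/9, 8/3)
c = (0, 1/5, 5/4, 17/6)
Ac = (0, 0, 3/5, 3)
Σ b_i: (-29/18)·1 + 1/2·1 + (-5/9)·1 + 8/3·1 = 1 ✓
b·c: 1/2·1/5 + (-5/9)·5/4 + 8/3·17/6 = 1253/180 ≠ 1/2 ⇒ order 1.

1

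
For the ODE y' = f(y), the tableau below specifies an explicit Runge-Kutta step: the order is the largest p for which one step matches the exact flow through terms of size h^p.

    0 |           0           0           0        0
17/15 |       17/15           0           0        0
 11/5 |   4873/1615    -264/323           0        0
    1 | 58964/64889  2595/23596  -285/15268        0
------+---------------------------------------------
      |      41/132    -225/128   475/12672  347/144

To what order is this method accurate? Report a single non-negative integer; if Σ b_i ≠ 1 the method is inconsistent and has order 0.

b = (41/132, -225/128, 475/12672, 347/144)
c = (0, 17/15, 11/5, 1)
Ac = (0, 0, -88/95, 29/347)
Σ b_i: 41/132·1 + (-225/128)·1 + 475/12672·1 + 347/144·1 = 1 ✓
b·c: (-225/128)·17/15 + 475/12672·11/5 + 347/144·1 = 1/2 ✓
b·c²: (-225/128)·289/225 + 475/12672·121/25 + 347/144·1 = 1/3 ✓
b·Ac: 475/12672·(-88/95) + 347/144·29/347 = 1/6 ✓
b·c³: (-225/128)·4913/3375 + 475/12672·1331/125 + 347/144·1 = 1/4 ✓
b·(c∘Ac): 475/12672·(-968/475) + 347/144·29/347 = 1/8 ✓
b·Ac²: 475/12672·(-1496/1425) + 347/144·53/1041 = 1/12 ✓
b·A²c: 347/144·6/347 = 1/24 ✓; 4 stages ⇒ order 4.

4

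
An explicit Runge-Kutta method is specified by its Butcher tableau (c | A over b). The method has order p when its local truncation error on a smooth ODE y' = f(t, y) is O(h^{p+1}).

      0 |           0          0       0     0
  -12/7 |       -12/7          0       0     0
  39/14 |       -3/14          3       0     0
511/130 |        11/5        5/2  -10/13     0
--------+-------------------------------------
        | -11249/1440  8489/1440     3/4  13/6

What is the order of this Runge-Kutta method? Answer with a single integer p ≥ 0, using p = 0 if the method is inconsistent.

b = (-11249/1440, 8489/1440, 3/4, 13/6)
c = (0, -12/7, 39/14, 511/130)
Ac = (0, 0, -36/7, -45/7)
Σ b_i: (-11249/1440)·1 + 8489/1440·1 + 3/4·1 + 13/6·1 = 1 ✓
b·c: 8489/1440·(-12/7) + 3/4·39/14 + 13/6·511/130 = 1/2 ✓
b·c²: 8489/1440·144/49 + 3/4·1521/196 + 13/6·261121/16900 = 6183089/109200 ≠ 1/3 ⇒ order 2.
b·Ac: 3/4·(-36/7) + 13/6·(-45/7) = -249/14 ≠ 1/6

2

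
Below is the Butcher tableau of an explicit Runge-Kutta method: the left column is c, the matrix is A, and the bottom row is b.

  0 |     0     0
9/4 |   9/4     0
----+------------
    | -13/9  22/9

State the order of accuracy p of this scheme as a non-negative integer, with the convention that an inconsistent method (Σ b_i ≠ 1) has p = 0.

1

b = (-13/9, 22/9)
c = (0, 9/4)
Σ b_i: (-13/9)·1 + 22/9·1 = 1 ✓
b·c: 22/9·9/4 = 11/2 ≠ 1/2 ⇒ order 1.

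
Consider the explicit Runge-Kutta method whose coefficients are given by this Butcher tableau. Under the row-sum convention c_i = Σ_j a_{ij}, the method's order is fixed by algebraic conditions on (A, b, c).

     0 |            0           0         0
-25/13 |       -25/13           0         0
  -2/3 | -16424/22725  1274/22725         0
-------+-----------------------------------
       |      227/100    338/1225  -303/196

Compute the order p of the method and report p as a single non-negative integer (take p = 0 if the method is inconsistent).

3

b = (227/100, 338/1225, -303/196)
c = (0, -25/13, -2/3)
Ac = (0, 0, -98/909)
Σ b_i: 227/100·1 + 338/1225·1 + (-303/196)·1 = 1 ✓
b·c: 338/1225·(-25/13) + (-303/196)·(-2/3) = 1/2 ✓
b·c²: 338/1225·625/169 + (-303/196)·4/9 = 1/3 ✓
b·Ac: (-303/196)·(-98/909) = 1/6 ✓; 3 stages ⇒ order 3.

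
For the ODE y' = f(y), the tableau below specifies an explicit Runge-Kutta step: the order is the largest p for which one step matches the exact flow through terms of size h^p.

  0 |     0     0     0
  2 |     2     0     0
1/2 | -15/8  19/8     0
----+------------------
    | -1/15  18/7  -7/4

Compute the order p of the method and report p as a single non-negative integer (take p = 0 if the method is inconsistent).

0

b = (-1/15, 18/7, -7/4)
c = (0, 2, 1/2)
Ac = (0, 0, 19/4)
Σ b_i: (-1/15)·1 + 18/7·1 + (-7/4)·1 = 317/420 ≠ 1 ⇒ order 0.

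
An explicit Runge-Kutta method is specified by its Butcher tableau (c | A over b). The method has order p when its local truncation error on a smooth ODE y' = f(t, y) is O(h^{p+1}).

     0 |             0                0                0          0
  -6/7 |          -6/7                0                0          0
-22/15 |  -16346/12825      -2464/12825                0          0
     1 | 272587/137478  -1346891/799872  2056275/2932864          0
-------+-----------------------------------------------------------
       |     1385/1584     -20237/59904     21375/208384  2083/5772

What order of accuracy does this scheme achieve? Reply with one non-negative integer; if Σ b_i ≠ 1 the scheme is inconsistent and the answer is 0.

4

b = (1385/1584, -20237/59904, 21375/208384, 2083/5772)
c = (0, -6/7, -22/15, 1)
Ac = (0, 0, 704/4275, 1729/4166)
Σ b_i: 1385/1584·1 + (-20237/59904)·1 + 21375/208384·1 + 2083/5772·1 = 1 ✓
b·c: (-20237/59904)·(-6/7) + 21375/208384·(-22/15) + 2083/5772·1 = 1/2 ✓
b·c²: (-20237/59904)·36/49 + 21375/208384·484/225 + 2083/5772·1 = 1/3 ✓
b·Ac: 21375/208384·704/4275 + 2083/5772·1729/4166 = 1/6 ✓
b·c³: (-20237/59904)·(-216/343) + 21375/208384·(-10648/3375) + 2083/5772·1 = 1/4 ✓
b·(c∘Ac): 21375/208384·(-15488/64125) + 2083/5772·1729/4166 = 1/8 ✓
b·Ac²: 21375/208384·(-1408/9975) + 2083/5772·3952/14581 = 1/12 ✓
b·A²c: 2083/5772·481/4166 = 1/24 ✓; 4 stages ⇒ order 4.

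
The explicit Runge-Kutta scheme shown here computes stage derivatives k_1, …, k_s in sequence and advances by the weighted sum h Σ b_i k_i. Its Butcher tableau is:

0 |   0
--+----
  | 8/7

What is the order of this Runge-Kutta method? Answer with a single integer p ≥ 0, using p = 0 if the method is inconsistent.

b = (8/7)
c = (0)
Σ b_i: 8/7·1 = 8/7 ≠ 1 ⇒ order 0.

0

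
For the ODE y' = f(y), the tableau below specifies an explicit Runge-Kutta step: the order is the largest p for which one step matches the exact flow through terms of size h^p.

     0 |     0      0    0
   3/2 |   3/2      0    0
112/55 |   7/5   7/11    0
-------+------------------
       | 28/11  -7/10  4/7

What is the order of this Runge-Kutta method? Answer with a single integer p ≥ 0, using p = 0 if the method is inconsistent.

b = (28/11, -7/10, 4/7)
c = (0, 3/2, 112/55)
Ac = (0, 0, 21/22)
Σ b_i: 28/11·1 + (-7/10)·1 + 4/7·1 = 1861/770 ≠ 1 ⇒ order 0.

0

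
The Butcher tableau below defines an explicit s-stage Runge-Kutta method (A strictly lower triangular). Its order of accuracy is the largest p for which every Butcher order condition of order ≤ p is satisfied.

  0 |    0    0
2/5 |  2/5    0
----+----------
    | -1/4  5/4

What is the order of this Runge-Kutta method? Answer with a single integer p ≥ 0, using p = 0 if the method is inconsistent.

2

b = (-1/4, 5/4)
c = (0, 2/5)
Σ b_i: (-1/4)·1 + 5/4·1 = 1 ✓
b·c: 5/4·2/5 = 1/2 ✓; 2 stages ⇒ order 2.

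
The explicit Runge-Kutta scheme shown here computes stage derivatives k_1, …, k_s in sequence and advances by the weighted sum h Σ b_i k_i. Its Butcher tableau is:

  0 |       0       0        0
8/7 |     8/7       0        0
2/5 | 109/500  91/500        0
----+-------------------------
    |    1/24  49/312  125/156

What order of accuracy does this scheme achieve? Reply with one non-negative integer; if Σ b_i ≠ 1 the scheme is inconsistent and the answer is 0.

3

b = (1/24, 49/312, 125/156)
c = (0, 8/7, 2/5)
Ac = (0, 0, 26/125)
Σ b_i: 1/24·1 + 49/312·1 + 125/156·1 = 1 ✓
b·c: 49/312·8/7 + 125/156·2/5 = 1/2 ✓
b·c²: 49/312·64/49 + 125/156·4/25 = 1/3 ✓
b·Ac: 125/156·26/125 = 1/6 ✓; 3 stages ⇒ order 3.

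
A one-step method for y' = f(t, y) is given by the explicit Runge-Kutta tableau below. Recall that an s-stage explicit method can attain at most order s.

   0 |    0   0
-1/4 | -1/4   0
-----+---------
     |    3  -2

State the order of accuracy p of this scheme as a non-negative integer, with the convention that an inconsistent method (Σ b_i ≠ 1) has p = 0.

2

b = (3, -2)
c = (0, -1/4)
Σ b_i: 3·1 + (-2)·1 = 1 ✓
b·c: (-2)·(-1/4) = 1/2 ✓; 2 stages ⇒ order 2.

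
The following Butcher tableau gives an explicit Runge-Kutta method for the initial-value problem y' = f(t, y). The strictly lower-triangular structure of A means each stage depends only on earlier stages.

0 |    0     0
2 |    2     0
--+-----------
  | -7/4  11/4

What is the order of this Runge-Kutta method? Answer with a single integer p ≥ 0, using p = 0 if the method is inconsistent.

b = (-7/4, 11/4)
c = (0, 2)
Σ b_i: (-7/4)·1 + 11/4·1 = 1 ✓
b·c: 11/4·2 = 11/2 ≠ 1/2 ⇒ order 1.

1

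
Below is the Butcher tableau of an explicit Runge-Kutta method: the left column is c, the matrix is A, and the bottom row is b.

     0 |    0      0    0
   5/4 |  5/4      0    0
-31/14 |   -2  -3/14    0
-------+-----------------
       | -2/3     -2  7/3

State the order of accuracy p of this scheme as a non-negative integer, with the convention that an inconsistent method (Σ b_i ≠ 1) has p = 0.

b = (-2/3, -2, 7/3)
c = (0, 5/4, -31/14)
Ac = (0, 0, -15/56)
Σ b_i: (-2/3)·1 + (-2)·1 + 7/3·1 = -1/3 ≠ 1 ⇒ order 0.

0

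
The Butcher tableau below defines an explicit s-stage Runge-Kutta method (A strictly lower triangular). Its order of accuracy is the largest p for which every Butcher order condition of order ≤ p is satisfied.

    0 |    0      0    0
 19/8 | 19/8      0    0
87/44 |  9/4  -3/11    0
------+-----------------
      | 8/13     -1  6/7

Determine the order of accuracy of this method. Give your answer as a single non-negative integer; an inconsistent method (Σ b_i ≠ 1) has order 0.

0

b = (8/13, -1, 6/7)
c = (0, 19/8, 87/44)
Ac = (0, 0, -57/88)
Σ b_i: 8/13·1 + (-1)·1 + 6/7·1 = 43/91 ≠ 1 ⇒ order 0.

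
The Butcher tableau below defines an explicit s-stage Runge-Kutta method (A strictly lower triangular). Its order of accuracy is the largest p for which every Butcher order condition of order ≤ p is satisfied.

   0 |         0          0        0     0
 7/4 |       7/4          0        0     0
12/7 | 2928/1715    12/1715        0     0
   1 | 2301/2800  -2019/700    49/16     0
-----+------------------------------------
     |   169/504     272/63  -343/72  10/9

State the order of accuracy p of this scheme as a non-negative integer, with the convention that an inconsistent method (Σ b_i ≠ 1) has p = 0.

b = (169/504, 272/63, -343/72, 10/9)
c = (0, 7/4, 12/7, 1)
Ac = (0, 0, 3/245, 81/400)
Σ b_i: 169/504·1 + 272/63·1 + (-343/72)·1 + 10/9·1 = 1 ✓
b·c: 272/63·7/4 + (-343/72)·12/7 + 10/9·1 = 1/2 ✓
b·c²: 272/63·49/16 + (-343/72)·144/49 + 10/9·1 = 1/3 ✓
b·Ac: (-343/72)·3/245 + 10/9·81/400 = 1/6 ✓
b·c³: 272/63·343/64 + (-343/72)·1728/343 + 10/9·1 = 1/4 ✓
b·(c∘Ac): (-343/72)·36/1715 + 10/9·81/400 = 1/8 ✓
b·Ac²: (-343/72)·3/140 + 10/9·267/1600 = 1/12 ✓
b·A²c: 10/9·3/80 = 1/24 ✓; 4 stages ⇒ order 4.

4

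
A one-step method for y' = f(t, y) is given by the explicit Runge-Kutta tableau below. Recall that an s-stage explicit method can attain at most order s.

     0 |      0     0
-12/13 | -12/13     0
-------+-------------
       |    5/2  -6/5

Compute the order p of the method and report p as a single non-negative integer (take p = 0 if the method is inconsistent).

0

b = (5/2, -6/5)
c = (0, -12/13)
Σ b_i: 5/2·1 + (-6/5)·1 = 13/10 ≠ 1 ⇒ order 0.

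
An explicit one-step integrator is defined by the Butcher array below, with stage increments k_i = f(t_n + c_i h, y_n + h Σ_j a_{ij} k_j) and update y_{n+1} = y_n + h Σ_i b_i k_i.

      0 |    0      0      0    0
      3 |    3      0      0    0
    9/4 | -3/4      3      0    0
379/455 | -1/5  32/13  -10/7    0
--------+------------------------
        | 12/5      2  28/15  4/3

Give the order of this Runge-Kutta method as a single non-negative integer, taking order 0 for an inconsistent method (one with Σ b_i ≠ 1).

0

b = (12/5, 2, 28/15, 4/3)
c = (0, 3, 9/4, 379/455)
Ac = (0, 0, 9, 759/182)
Σ b_i: 12/5·1 + 2·1 + 28/15·1 + 4/3·1 = 38/5 ≠ 1 ⇒ order 0.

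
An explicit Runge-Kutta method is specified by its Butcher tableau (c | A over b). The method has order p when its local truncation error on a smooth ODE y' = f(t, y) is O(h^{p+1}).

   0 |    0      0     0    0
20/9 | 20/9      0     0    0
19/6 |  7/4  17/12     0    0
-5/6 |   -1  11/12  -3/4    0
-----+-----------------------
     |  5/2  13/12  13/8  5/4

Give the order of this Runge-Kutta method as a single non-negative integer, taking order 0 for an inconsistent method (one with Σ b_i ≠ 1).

0

b = (5/2, 13/12, 13/8, 5/4)
c = (0, 20/9, 19/6, -5/6)
Ac = (0, 0, 85/27, -73/216)
Σ b_i: 5/2·1 + 13/12·1 + 13/8·1 + 5/4·1 = 155/24 ≠ 1 ⇒ order 0.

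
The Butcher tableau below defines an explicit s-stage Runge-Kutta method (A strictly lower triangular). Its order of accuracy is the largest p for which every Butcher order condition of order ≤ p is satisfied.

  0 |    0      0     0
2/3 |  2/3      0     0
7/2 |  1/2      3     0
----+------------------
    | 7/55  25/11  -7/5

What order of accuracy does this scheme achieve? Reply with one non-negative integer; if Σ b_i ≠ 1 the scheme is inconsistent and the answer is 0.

1

b = (7/55, 25/11, -7/5)
c = (0, 2/3, 7/2)
Ac = (0, 0, 2)
Σ b_i: 7/55·1 + 25/11·1 + (-7/5)·1 = 1 ✓
b·c: 25/11·2/3 + (-7/5)·7/2 = -1117/330 ≠ 1/2 ⇒ order 1.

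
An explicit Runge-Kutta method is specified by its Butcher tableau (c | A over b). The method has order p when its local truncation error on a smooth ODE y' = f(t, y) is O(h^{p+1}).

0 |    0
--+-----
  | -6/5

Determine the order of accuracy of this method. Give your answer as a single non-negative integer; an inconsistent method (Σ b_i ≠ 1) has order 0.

0

b = (-6/5)
c = (0)
Σ b_i: (-6/5)·1 = -6/5 ≠ 1 ⇒ order 0.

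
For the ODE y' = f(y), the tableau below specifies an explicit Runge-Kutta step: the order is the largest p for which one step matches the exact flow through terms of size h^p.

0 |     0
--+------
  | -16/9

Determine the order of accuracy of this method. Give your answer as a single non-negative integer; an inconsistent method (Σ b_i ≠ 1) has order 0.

b = (-16/9)
c = (0)
Σ b_i: (-16/9)·1 = -16/9 ≠ 1 ⇒ order 0.

0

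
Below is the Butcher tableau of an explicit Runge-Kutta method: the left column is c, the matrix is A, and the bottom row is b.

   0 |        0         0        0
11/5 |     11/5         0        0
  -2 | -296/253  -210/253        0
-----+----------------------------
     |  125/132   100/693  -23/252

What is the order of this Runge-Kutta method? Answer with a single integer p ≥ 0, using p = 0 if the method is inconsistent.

3

b = (125/132, 100/693, -23/252)
c = (0, 11/5, -2)
Ac = (0, 0, -42/23)
Σ b_i: 125/132·1 + 100/693·1 + (-23/252)·1 = 1 ✓
b·c: 100/693·11/5 + (-23/252)·(-2) = 1/2 ✓
b·c²: 100/693·121/25 + (-23/252)·4 = 1/3 ✓
b·Ac: (-23/252)·(-42/23) = 1/6 ✓; 3 stages ⇒ order 3.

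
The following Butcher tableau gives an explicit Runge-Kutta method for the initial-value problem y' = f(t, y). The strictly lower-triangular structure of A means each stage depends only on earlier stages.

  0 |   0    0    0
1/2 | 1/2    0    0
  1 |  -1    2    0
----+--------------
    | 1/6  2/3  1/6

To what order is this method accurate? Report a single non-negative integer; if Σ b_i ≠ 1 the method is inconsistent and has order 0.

3

b = (1/6, 2/3, 1/6)
c = (0, 1/2, 1)
Ac = (0, 0, 1)
Σ b_i: 1/6·1 + 2/3·1 + 1/6·1 = 1 ✓
b·c: 2/3·1/2 + 1/6·1 = 1/2 ✓
b·c²: 2/3·1/4 + 1/6·1 = 1/3 ✓
b·Ac: 1/6·1 = 1/6 ✓; 3 stages ⇒ order 3.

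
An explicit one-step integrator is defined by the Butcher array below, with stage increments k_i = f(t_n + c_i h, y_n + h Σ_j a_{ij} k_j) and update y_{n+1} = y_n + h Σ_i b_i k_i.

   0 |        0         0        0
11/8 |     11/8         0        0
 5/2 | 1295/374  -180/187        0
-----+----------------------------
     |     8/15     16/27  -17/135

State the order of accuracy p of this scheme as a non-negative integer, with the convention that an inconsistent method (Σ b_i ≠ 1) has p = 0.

b = (8/15, 16/27, -17/135)
c = (0, 11/8, 5/2)
Ac = (0, 0, -45/34)
Σ b_i: 8/15·1 + 16/27·1 + (-17/135)·1 = 1 ✓
b·c: 16/27·11/8 + (-17/135)·5/2 = 1/2 ✓
b·c²: 16/27·121/64 + (-17/135)·25/4 = 1/3 ✓
b·Ac: (-17/135)·(-45/34) = 1/6 ✓; 3 stages ⇒ order 3.

3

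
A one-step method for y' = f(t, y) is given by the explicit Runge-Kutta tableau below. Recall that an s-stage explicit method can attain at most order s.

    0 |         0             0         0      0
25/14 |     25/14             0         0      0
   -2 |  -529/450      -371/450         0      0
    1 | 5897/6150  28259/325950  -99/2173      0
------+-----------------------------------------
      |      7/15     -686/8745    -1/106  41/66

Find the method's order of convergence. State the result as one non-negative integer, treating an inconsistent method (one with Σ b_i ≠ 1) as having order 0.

4

b = (7/15, -686/8745, -1/106, 41/66)
c = (0, 25/14, -2, 1)
Ac = (0, 0, -53/36, 121/492)
Σ b_i: 7/15·1 + (-686/8745)·1 + (-1/106)·1 + 41/66·1 = 1 ✓
b·c: (-686/8745)·25/14 + (-1/106)·(-2) + 41/66·1 = 1/2 ✓
b·c²: (-686/8745)·625/196 + (-1/106)·4 + 41/66·1 = 1/3 ✓
b·Ac: (-1/106)·(-53/36) + 41/66·121/492 = 1/6 ✓
b·c³: (-686/8745)·15625/2744 + (-1/106)·(-8) + 41/66·1 = 1/4 ✓
b·(c∘Ac): (-1/106)·53/18 + 41/66·121/492 = 1/8 ✓
b·Ac²: (-1/106)·(-1325/504) + 41/66·649/6888 = 1/12 ✓
b·A²c: 41/66·11/164 = 1/24 ✓; 4 stages ⇒ order 4.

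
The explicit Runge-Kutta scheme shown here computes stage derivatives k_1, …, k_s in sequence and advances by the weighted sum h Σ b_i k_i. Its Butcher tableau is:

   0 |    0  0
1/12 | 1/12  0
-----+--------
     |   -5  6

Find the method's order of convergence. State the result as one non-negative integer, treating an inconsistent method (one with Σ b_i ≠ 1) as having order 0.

2

b = (-5, 6)
c = (0, 1/12)
Σ b_i: (-5)·1 + 6·1 = 1 ✓
b·c: 6·1/12 = 1/2 ✓; 2 stages ⇒ order 2.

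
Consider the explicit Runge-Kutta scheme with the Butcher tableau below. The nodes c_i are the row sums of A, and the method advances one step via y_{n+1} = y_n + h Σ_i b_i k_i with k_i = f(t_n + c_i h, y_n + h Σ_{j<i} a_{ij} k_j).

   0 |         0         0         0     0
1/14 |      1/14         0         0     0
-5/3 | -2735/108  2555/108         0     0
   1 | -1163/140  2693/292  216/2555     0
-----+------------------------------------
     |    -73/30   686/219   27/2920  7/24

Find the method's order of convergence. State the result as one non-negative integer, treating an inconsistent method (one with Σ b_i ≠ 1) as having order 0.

4

b = (-73/30, 686/219, 27/2920, 7/24)
c = (0, 1/14, -5/3, 1)
Ac = (0, 0, 365/216, 29/56)
Σ b_i: (-73/30)·1 + 686/219·1 + 27/2920·1 + 7/24·1 = 1 ✓
b·c: 686/219·1/14 + 27/2920·(-5/3) + 7/24·1 = 1/2 ✓
b·c²: 686/219·1/196 + 27/2920·25/9 + 7/24·1 = 1/3 ✓
b·Ac: 27/2920·365/216 + 7/24·29/56 = 1/6 ✓
b·c³: 686/219·1/2744 + 27/2920·(-125/27) + 7/24·1 = 1/4 ✓
b·(c∘Ac): 27/2920·(-1825/648) + 7/24·29/56 = 1/8 ✓
b·Ac²: 27/2920·365/3024 + 7/24·221/784 = 1/12 ✓
b·A²c: 7/24·1/7 = 1/24 ✓; 4 stages ⇒ order 4.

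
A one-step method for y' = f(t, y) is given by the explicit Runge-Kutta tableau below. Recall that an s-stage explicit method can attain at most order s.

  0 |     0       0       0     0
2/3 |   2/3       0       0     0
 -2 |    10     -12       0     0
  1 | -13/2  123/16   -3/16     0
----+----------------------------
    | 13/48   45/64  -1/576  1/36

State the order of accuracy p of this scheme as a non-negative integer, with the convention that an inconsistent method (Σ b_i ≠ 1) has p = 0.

4

b = (13/48, 45/64, -1/576, 1/36)
c = (0, 2/3, -2, 1)
Ac = (0, 0, -8, 11/2)
Σ b_i: 13/48·1 + 45/64·1 + (-1/576)·1 + 1/36·1 = 1 ✓
b·c: 45/64·2/3 + (-1/576)·(-2) + 1/36·1 = 1/2 ✓
b·c²: 45/64·4/9 + (-1/576)·4 + 1/36·1 = 1/3 ✓
b·Ac: (-1/576)·(-8) + 1/36·11/2 = 1/6 ✓
b·c³: 45/64·8/27 + (-1/576)·(-8) + 1/36·1 = 1/4 ✓
b·(c∘Ac): (-1/576)·16 + 1/36·11/2 = 1/8 ✓
b·Ac²: (-1/576)·(-16/3) + 1/36·8/3 = 1/12 ✓
b·A²c: 1/36·3/2 = 1/24 ✓; 4 stages ⇒ order 4.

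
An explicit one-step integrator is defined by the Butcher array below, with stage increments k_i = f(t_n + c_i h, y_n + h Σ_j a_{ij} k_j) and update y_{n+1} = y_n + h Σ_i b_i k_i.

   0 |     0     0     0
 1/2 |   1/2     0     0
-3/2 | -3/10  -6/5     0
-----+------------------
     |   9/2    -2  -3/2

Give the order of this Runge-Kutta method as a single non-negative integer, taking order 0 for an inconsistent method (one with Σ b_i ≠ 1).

b = (9/2, -2, -3/2)
c = (0, 1/2, -3/2)
Ac = (0, 0, -3/5)
Σ b_i: 9/2·1 + (-2)·1 + (-3/2)·1 = 1 ✓
b·c: (-2)·1/2 + (-3/2)·(-3/2) = 5/4 ≠ 1/2 ⇒ order 1.

1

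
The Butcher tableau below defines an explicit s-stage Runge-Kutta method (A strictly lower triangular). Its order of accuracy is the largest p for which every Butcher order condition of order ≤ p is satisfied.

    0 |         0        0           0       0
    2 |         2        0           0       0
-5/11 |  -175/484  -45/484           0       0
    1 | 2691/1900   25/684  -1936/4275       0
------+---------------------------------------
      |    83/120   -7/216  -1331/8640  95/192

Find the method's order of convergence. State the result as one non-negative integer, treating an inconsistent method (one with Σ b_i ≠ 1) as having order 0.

b = (83/120, -7/216, -1331/8640, 95/192)
c = (0, 2, -5/11, 1)
Ac = (0, 0, -45/242, 53/190)
Σ b_i: 83/120·1 + (-7/216)·1 + (-1331/8640)·1 + 95/192·1 = 1 ✓
b·c: (-7/216)·2 + (-1331/8640)·(-5/11) + 95/192·1 = 1/2 ✓
b·c²: (-7/216)·4 + (-1331/8640)·25/121 + 95/192·1 = 1/3 ✓
b·Ac: (-1331/8640)·(-45/242) + 95/192·53/190 = 1/6 ✓
b·c³: (-7/216)·8 + (-1331/8640)·(-125/1331) + 95/192·1 = 1/4 ✓
b·(c∘Ac): (-1331/8640)·225/2662 + 95/192·53/190 = 1/8 ✓
b·Ac²: (-1331/8640)·(-45/121) + 95/192·1/19 = 1/12 ✓
b·A²c: 95/192·8/95 = 1/24 ✓; 4 stages ⇒ order 4.

4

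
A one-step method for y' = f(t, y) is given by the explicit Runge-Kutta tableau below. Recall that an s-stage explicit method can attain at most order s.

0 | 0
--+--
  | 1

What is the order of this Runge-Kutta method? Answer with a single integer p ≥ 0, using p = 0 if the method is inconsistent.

1

b = (1)
c = (0)
Σ b_i: 1·1 = 1 ✓; 1 stage ⇒ order 1.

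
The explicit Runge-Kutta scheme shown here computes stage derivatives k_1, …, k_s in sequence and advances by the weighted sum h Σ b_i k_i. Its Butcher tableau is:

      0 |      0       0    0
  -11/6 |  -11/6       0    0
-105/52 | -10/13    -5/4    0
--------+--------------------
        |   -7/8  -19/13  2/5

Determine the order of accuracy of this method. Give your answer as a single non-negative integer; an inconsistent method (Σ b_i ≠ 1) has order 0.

b = (-7/8, -19/13, 2/5)
c = (0, -11/6, -105/52)
Ac = (0, 0, 55/24)
Σ b_i: (-7/8)·1 + (-19/13)·1 + 2/5·1 = -1007/520 ≠ 1 ⇒ order 0.

0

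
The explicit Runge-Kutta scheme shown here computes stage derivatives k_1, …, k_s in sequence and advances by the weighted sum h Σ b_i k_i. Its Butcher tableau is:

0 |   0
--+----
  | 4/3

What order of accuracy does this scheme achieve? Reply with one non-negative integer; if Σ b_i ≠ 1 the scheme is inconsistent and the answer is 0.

0

b = (4/3)
c = (0)
Σ b_i: 4/3·1 = 4/3 ≠ 1 ⇒ order 0.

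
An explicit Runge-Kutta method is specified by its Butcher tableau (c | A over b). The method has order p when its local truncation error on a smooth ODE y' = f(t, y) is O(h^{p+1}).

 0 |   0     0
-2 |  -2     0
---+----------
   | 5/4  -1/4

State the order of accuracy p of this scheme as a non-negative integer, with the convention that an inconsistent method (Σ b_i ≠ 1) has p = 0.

2

b = (5/4, -1/4)
c = (0, -2)
Σ b_i: 5/4·1 + (-1/4)·1 = 1 ✓
b·c: (-1/4)·(-2) = 1/2 ✓; 2 stages ⇒ order 2.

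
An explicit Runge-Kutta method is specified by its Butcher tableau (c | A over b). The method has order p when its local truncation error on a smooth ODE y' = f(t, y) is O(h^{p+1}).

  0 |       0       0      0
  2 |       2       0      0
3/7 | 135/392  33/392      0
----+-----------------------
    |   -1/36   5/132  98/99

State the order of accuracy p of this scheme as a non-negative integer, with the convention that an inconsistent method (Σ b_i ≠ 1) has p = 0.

3

b = (-1/36, 5/132, 98/99)
c = (0, 2, 3/7)
Ac = (0, 0, 33/196)
Σ b_i: (-1/36)·1 + 5/132·1 + 98/99·1 = 1 ✓
b·c: 5/132·2 + 98/99·3/7 = 1/2 ✓
b·c²: 5/132·4 + 98/99·9/49 = 1/3 ✓
b·Ac: 98/99·33/196 = 1/6 ✓; 3 stages ⇒ order 3.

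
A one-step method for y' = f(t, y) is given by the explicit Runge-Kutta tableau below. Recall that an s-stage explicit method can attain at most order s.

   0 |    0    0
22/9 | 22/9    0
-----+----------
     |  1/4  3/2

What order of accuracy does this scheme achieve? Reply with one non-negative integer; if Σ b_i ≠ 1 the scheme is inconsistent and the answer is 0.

b = (1/4, 3/2)
c = (0, 22/9)
Σ b_i: 1/4·1 + 3/2·1 = 7/4 ≠ 1 ⇒ order 0.

0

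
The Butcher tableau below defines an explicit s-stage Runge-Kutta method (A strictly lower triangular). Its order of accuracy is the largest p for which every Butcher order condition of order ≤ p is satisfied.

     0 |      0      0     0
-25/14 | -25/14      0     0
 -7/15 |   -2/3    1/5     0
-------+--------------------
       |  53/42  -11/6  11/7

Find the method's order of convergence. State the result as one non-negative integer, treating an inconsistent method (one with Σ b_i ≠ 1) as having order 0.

1

b = (53/42, -11/6, 11/7)
c = (0, -25/14, -7/15)
Ac = (0, 0, -5/14)
Σ b_i: 53/42·1 + (-11/6)·1 + 11/7·1 = 1 ✓
b·c: (-11/6)·(-25/14) + 11/7·(-7/15) = 1067/420 ≠ 1/2 ⇒ order 1.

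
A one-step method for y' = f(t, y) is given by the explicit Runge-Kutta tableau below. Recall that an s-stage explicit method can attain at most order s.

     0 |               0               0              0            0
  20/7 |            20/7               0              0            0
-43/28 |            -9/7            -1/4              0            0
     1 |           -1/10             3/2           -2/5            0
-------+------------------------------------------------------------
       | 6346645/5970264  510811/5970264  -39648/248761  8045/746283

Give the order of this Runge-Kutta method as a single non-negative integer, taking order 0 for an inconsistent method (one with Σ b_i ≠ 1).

3

b = (6346645/5970264, 510811/5970264, -39648/248761, 8045/746283)
c = (0, 20/7, -43/28, 1)
Ac = (0, 0, -5/7, 49/10)
Σ b_i: 6346645/5970264·1 + 510811/5970264·1 + (-39648/248761)·1 + 8045/746283·1 = 1 ✓
b·c: 510811/5970264·20/7 + (-39648/248761)·(-43/28) + 8045/746283·1 = 1/2 ✓
b·c²: 510811/5970264·400/49 + (-39648/248761)·1849/784 + 8045/746283·1 = 1/3 ✓
b·Ac: (-39648/248761)·(-5/7) + 8045/746283·49/10 = 1/6 ✓
b·c³: 510811/5970264·8000/343 + (-39648/248761)·(-79507/21952) + 8045/746283·1 = 62984209/24378578 ≠ 1/4 ⇒ order 3.
b·(c∘Ac): (-39648/248761)·215/196 + 8045/746283·49/10 = -1274753/10447962 ≠ 1/8
b·Ac²: (-39648/248761)·(-100/49) + 8045/746283·22151/1960 = 130796159/292542936 ≠ 1/12
b·A²c: 8045/746283·2/7 = 16090/5223981 ≠ 1/24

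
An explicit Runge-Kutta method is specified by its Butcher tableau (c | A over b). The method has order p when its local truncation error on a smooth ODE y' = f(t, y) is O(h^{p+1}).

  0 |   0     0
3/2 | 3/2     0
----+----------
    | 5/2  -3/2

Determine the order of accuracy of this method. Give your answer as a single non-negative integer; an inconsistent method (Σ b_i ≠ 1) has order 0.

b = (5/2, -3/2)
c = (0, 3/2)
Σ b_i: 5/2·1 + (-3/2)·1 = 1 ✓
b·c: (-3/2)·3/2 = -9/4 ≠ 1/2 ⇒ order 1.

1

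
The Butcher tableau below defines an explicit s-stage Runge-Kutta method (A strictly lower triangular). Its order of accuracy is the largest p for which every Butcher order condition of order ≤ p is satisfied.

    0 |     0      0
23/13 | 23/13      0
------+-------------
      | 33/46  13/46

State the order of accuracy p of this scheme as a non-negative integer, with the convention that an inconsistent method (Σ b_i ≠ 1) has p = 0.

b = (33/46, 13/46)
c = (0, 23/13)
Σ b_i: 33/46·1 + 13/46·1 = 1 ✓
b·c: 13/46·23/13 = 1/2 ✓; 2 stages ⇒ order 2.

2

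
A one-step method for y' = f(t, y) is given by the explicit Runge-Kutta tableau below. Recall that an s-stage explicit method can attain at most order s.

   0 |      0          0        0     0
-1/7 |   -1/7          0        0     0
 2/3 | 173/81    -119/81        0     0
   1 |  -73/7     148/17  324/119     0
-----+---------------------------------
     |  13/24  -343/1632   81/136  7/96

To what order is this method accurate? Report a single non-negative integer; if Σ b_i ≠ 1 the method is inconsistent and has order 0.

b = (13/24, -343/1632, 81/136, 7/96)
c = (0, -1/7, 2/3, 1)
Ac = (0, 0, 17/81, 4/7)
Σ b_i: 13/24·1 + (-343/1632)·1 + 81/136·1 + 7/96·1 = 1 ✓
b·c: (-343/1632)·(-1/7) + 81/136·2/3 + 7/96·1 = 1/2 ✓
b·c²: (-343/1632)·1/49 + 81/136·4/9 + 7/96·1 = 1/3 ✓
b·Ac: 81/136·17/81 + 7/96·4/7 = 1/6 ✓
b·c³: (-343/1632)·(-1/343) + 81/136·8/27 + 7/96·1 = 1/4 ✓
b·(c∘Ac): 81/136·34/243 + 7/96·4/7 = 1/8 ✓
b·Ac²: 81/136·(-17/567) + 7/96·68/49 = 1/12 ✓
b·A²c: 7/96·4/7 = 1/24 ✓; 4 stages ⇒ order 4.

4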